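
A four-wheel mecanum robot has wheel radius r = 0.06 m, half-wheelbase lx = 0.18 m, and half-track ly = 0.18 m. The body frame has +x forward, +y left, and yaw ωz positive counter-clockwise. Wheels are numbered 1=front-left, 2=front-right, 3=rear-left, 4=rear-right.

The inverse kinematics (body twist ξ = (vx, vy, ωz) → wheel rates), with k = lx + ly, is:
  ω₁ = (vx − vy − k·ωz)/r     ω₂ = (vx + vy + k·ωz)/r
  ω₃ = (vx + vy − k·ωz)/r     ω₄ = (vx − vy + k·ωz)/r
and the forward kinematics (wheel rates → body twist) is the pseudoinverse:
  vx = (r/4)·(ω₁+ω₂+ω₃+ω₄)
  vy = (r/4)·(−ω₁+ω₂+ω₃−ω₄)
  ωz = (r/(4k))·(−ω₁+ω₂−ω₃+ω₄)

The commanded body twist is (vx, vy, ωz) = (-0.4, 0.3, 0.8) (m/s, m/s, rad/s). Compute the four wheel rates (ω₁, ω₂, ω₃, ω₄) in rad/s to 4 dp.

k = lx + ly = 0.18 + 0.18 = 0.3600;  k·ωz = 0.3600·0.8 = 0.2880
ω₁ (FL) = (vx − vy − k·ωz)/r = -0.9880/0.06 = -16.4667
ω₂ (FR) = (vx + vy + k·ωz)/r = 0.1880/0.06 = 3.1333
ω₃ (RL) = (vx + vy − k·ωz)/r = -0.3880/0.06 = -6.4667
ω₄ (RR) = (vx − vy + k·ωz)/r = -0.4120/0.06 = -6.8667

(-16.4667, 3.1333, -6.4667, -6.8667)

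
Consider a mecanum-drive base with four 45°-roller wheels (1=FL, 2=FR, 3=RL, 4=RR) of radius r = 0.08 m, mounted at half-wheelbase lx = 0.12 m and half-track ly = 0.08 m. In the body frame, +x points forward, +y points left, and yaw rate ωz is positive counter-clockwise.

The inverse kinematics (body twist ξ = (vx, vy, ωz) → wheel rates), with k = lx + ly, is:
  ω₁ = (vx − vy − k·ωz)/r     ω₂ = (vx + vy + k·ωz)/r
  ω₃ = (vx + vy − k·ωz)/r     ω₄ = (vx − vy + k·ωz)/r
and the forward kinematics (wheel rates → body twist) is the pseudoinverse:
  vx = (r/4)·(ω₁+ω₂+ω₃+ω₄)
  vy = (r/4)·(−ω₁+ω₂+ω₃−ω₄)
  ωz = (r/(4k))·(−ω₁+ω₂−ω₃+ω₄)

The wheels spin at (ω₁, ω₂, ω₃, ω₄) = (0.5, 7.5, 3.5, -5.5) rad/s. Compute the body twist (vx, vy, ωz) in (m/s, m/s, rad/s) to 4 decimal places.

(0.1200, 0.3200, -0.2000)

k = lx + ly = 0.12 + 0.08 = 0.2000
ω₁+ω₂+ω₃+ω₄ = 6.0000  →  vx = (0.08/4)·6.0000 = 0.1200
−ω₁+ω₂+ω₃−ω₄ = 16.0000  →  vy = (0.08/4)·16.0000 = 0.3200
−ω₁+ω₂−ω₃+ω₄ = -2.0000  →  ωz = (0.08/0.8000)·-2.0000 = -0.2000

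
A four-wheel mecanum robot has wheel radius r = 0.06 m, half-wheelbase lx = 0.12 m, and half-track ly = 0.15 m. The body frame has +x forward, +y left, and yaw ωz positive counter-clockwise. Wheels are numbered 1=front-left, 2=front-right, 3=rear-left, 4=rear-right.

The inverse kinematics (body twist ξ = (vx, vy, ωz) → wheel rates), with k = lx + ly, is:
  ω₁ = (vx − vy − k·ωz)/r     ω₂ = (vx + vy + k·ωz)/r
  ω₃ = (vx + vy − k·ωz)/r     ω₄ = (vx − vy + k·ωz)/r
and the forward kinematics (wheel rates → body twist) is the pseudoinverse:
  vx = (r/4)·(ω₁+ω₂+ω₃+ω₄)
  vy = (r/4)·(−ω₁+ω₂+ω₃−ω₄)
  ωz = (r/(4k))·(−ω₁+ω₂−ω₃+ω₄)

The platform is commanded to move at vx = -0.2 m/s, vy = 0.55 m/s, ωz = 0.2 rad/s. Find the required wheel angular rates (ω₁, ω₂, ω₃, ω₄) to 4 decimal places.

(-13.4000, 6.7333, 4.9333, -11.6000)

k = lx + ly = 0.12 + 0.15 = 0.2700;  k·ωz = 0.2700·0.2 = 0.0540
ω₁ (FL) = (vx − vy − k·ωz)/r = -0.8040/0.06 = -13.4000
ω₂ (FR) = (vx + vy + k·ωz)/r = 0.4040/0.06 = 6.7333
ω₃ (RL) = (vx + vy − k·ωz)/r = 0.2960/0.06 = 4.9333
ω₄ (RR) = (vx − vy + k·ωz)/r = -0.6960/0.06 = -11.6000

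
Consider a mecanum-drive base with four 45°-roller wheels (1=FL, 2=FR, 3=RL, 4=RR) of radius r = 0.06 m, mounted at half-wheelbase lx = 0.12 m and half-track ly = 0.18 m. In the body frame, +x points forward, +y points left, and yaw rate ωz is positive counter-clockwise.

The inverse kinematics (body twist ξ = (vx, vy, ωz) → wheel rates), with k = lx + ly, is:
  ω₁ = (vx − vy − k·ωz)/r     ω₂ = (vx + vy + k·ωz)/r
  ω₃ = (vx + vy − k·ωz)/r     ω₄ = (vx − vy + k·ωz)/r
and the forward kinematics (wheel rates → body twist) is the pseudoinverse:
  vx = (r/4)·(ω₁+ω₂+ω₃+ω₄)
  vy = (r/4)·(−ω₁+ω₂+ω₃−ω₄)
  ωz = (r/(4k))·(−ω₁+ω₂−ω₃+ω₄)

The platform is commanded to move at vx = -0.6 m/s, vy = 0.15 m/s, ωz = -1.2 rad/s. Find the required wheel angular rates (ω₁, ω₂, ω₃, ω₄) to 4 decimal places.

k = lx + ly = 0.12 + 0.18 = 0.3000;  k·ωz = 0.3000·-1.2 = -0.3600
ω₁ (FL) = (vx − vy − k·ωz)/r = -0.3900/0.06 = -6.5000
ω₂ (FR) = (vx + vy + k·ωz)/r = -0.8100/0.06 = -13.5000
ω₃ (RL) = (vx + vy − k·ωz)/r = -0.0900/0.06 = -1.5000
ω₄ (RR) = (vx − vy + k·ωz)/r = -1.1100/0.06 = -18.5000

(-6.5000, -13.5000, -1.5000, -18.5000)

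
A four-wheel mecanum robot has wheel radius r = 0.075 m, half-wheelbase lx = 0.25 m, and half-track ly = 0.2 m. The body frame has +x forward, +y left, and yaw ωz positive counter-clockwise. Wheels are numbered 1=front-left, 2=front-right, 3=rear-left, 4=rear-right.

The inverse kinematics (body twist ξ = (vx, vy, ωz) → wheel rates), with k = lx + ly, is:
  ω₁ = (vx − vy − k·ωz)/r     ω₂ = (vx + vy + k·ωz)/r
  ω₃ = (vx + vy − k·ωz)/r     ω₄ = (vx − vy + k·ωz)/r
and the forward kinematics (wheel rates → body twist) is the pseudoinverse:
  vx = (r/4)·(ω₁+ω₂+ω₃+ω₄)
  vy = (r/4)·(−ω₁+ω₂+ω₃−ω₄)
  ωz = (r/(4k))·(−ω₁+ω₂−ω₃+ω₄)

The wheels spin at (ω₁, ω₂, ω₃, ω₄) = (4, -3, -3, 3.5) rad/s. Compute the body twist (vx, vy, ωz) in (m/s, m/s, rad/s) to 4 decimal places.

k = lx + ly = 0.25 + 0.2 = 0.4500
ω₁+ω₂+ω₃+ω₄ = 1.5000  →  vx = (0.075/4)·1.5000 = 0.0281
−ω₁+ω₂+ω₃−ω₄ = -13.5000  →  vy = (0.075/4)·-13.5000 = -0.2531
−ω₁+ω₂−ω₃+ω₄ = -0.5000  →  ωz = (0.075/1.8000)·-0.5000 = -0.0208

(0.0281, -0.2531, -0.0208)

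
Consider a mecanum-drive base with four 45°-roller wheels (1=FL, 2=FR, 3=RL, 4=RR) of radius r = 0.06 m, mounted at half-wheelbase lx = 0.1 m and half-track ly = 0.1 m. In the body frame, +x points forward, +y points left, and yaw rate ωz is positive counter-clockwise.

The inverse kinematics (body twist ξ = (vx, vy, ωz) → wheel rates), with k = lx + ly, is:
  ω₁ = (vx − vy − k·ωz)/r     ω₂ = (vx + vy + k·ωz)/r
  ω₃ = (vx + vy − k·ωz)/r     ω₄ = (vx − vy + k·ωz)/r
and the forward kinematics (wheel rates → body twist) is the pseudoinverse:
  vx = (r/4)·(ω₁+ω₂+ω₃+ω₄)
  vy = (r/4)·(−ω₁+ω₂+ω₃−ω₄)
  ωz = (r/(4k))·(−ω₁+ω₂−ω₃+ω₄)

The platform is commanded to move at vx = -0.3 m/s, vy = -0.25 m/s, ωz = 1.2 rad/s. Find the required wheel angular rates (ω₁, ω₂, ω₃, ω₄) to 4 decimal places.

k = lx + ly = 0.1 + 0.1 = 0.2000;  k·ωz = 0.2000·1.2 = 0.2400
ω₁ (FL) = (vx − vy − k·ωz)/r = -0.2900/0.06 = -4.8333
ω₂ (FR) = (vx + vy + k·ωz)/r = -0.3100/0.06 = -5.1667
ω₃ (RL) = (vx + vy − k·ωz)/r = -0.7900/0.06 = -13.1667
ω₄ (RR) = (vx − vy + k·ωz)/r = 0.1900/0.06 = 3.1667

(-4.8333, -5.1667, -13.1667, 3.1667)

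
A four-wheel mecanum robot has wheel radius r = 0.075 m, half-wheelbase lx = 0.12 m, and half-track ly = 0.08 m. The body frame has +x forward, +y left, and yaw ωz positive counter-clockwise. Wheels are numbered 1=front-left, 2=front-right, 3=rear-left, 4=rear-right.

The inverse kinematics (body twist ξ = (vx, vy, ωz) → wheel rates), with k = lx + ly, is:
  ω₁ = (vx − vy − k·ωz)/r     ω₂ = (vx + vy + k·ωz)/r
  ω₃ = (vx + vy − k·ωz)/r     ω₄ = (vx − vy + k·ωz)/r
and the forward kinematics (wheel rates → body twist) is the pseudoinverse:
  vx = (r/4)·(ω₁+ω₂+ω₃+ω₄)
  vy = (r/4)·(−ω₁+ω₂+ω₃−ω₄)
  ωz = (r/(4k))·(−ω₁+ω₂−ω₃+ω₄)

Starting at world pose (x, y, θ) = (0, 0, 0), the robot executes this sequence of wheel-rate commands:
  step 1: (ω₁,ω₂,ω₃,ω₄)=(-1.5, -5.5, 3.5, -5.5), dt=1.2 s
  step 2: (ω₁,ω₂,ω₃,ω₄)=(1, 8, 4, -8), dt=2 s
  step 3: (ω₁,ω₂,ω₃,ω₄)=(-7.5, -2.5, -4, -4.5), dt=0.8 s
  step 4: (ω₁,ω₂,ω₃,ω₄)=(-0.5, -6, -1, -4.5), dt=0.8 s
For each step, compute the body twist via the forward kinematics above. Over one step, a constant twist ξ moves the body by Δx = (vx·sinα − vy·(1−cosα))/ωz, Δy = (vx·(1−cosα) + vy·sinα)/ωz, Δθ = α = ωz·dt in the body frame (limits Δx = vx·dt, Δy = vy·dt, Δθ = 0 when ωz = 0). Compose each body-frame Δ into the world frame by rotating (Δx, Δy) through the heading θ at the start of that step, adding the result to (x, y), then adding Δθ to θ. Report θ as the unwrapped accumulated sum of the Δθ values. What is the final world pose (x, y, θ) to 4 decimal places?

(0.8544, 0.0974, -2.7375)

step 1: ξ=(vx,vy,ωz)=(-0.1687, 0.0938, -1.2187), dt=1.2 → body Δ=(-0.0690, 0.2000, -1.4625) → world pose (-0.0690, 0.2000, -1.4625)
step 2: ξ=(vx,vy,ωz)=(0.0938, 0.3563, -0.4687), dt=2.0 → body Δ=(0.4714, 0.5310, -0.9375) → world pose (0.5098, -0.2113, -2.4000)
step 3: ξ=(vx,vy,ωz)=(-0.3469, 0.1031, 0.4219), dt=0.8 → body Δ=(-0.2861, 0.0346, 0.3375) → world pose (0.7441, -0.0436, -2.0625)
step 4: ξ=(vx,vy,ωz)=(-0.2250, -0.0375, -0.8437), dt=0.8 → body Δ=(-0.1764, 0.0307, -0.6750) → world pose (0.8544, 0.0974, -2.7375)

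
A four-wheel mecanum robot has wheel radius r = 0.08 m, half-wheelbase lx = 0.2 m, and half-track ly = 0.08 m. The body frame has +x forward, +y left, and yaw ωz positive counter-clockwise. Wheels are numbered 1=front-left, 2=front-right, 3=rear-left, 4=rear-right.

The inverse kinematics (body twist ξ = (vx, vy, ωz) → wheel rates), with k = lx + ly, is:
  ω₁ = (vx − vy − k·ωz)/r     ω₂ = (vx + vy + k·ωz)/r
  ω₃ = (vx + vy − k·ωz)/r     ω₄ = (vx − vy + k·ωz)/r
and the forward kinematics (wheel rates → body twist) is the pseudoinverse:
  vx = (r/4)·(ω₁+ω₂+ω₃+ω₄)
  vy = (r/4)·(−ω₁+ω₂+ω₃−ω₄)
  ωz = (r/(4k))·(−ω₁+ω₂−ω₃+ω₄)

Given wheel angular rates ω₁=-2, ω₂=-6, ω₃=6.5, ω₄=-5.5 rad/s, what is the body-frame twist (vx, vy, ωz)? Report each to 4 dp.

k = lx + ly = 0.2 + 0.08 = 0.2800
ω₁+ω₂+ω₃+ω₄ = -7.0000  →  vx = (0.08/4)·-7.0000 = -0.1400
−ω₁+ω₂+ω₃−ω₄ = 8.0000  →  vy = (0.08/4)·8.0000 = 0.1600
−ω₁+ω₂−ω₃+ω₄ = -16.0000  →  ωz = (0.08/1.1200)·-16.0000 = -1.1429

(-0.1400, 0.1600, -1.1429)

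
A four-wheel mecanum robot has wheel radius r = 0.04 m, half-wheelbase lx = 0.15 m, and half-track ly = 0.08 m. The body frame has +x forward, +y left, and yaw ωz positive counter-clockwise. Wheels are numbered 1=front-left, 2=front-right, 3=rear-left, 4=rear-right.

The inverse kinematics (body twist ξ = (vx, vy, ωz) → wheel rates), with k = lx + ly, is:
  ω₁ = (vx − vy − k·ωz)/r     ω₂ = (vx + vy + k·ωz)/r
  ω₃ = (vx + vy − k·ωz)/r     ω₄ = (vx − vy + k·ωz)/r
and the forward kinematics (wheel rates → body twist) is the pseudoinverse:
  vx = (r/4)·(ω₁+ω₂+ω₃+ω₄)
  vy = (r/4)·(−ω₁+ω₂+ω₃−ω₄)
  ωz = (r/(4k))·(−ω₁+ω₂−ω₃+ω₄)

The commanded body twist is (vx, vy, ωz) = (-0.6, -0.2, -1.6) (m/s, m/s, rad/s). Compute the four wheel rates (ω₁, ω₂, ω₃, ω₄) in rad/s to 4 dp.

(-0.8000, -29.2000, -10.8000, -19.2000)

k = lx + ly = 0.15 + 0.08 = 0.2300;  k·ωz = 0.2300·-1.6 = -0.3680
ω₁ (FL) = (vx − vy − k·ωz)/r = -0.0320/0.04 = -0.8000
ω₂ (FR) = (vx + vy + k·ωz)/r = -1.1680/0.04 = -29.2000
ω₃ (RL) = (vx + vy − k·ωz)/r = -0.4320/0.04 = -10.8000
ω₄ (RR) = (vx − vy + k·ωz)/r = -0.7680/0.04 = -19.2000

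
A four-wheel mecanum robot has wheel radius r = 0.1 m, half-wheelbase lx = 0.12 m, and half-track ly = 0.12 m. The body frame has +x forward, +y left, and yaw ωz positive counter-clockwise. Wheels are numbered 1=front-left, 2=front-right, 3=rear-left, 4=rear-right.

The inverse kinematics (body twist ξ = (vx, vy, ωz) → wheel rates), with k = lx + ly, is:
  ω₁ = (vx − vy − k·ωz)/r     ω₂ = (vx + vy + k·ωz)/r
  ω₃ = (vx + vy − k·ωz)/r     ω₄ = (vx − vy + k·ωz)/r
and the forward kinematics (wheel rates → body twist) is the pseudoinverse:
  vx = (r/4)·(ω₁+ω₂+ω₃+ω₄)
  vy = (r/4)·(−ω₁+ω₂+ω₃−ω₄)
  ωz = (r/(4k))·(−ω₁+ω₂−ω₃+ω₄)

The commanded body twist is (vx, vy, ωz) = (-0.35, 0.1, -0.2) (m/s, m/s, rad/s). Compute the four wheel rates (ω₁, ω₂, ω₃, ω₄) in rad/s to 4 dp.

k = lx + ly = 0.12 + 0.12 = 0.2400;  k·ωz = 0.2400·-0.2 = -0.0480
ω₁ (FL) = (vx − vy − k·ωz)/r = -0.4020/0.1 = -4.0200
ω₂ (FR) = (vx + vy + k·ωz)/r = -0.2980/0.1 = -2.9800
ω₃ (RL) = (vx + vy − k·ωz)/r = -0.2020/0.1 = -2.0200
ω₄ (RR) = (vx − vy + k·ωz)/r = -0.4980/0.1 = -4.9800

(-4.0200, -2.9800, -2.0200, -4.9800)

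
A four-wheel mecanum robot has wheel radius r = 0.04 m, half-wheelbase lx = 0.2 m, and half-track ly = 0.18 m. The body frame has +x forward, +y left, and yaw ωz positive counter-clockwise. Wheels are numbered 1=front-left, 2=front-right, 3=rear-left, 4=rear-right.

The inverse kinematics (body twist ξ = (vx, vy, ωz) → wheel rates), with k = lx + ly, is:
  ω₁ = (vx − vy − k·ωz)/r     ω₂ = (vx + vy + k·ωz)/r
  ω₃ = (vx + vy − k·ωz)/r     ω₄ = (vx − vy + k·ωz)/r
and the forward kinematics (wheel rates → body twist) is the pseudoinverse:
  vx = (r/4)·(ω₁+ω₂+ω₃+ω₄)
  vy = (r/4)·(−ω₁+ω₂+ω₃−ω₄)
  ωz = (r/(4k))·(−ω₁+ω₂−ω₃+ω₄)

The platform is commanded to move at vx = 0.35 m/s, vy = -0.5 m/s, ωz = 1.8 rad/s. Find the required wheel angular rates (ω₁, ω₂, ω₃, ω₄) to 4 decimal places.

(4.1500, 13.3500, -20.8500, 38.3500)

k = lx + ly = 0.2 + 0.18 = 0.3800;  k·ωz = 0.3800·1.8 = 0.6840
ω₁ (FL) = (vx − vy − k·ωz)/r = 0.1660/0.04 = 4.1500
ω₂ (FR) = (vx + vy + k·ωz)/r = 0.5340/0.04 = 13.3500
ω₃ (RL) = (vx + vy − k·ωz)/r = -0.8340/0.04 = -20.8500
ω₄ (RR) = (vx − vy + k·ωz)/r = 1.5340/0.04 = 38.3500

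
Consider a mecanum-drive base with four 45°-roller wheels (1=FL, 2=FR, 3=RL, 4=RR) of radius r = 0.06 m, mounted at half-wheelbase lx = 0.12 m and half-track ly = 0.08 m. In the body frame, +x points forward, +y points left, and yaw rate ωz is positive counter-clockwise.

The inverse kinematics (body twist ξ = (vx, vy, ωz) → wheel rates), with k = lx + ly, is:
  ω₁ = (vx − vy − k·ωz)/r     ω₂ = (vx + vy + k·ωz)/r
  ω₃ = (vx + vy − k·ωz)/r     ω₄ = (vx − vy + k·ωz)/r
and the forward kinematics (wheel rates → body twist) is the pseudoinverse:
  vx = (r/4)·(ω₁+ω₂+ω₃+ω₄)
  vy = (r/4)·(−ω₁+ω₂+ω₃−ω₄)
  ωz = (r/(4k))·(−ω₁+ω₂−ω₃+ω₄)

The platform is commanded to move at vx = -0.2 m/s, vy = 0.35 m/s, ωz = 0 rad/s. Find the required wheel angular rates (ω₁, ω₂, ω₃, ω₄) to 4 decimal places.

(-9.1667, 2.5000, 2.5000, -9.1667)

k = lx + ly = 0.12 + 0.08 = 0.2000;  k·ωz = 0.2000·0 = 0.0000
ω₁ (FL) = (vx − vy − k·ωz)/r = -0.5500/0.06 = -9.1667
ω₂ (FR) = (vx + vy + k·ωz)/r = 0.1500/0.06 = 2.5000
ω₃ (RL) = (vx + vy − k·ωz)/r = 0.1500/0.06 = 2.5000
ω₄ (RR) = (vx − vy + k·ωz)/r = -0.5500/0.06 = -9.1667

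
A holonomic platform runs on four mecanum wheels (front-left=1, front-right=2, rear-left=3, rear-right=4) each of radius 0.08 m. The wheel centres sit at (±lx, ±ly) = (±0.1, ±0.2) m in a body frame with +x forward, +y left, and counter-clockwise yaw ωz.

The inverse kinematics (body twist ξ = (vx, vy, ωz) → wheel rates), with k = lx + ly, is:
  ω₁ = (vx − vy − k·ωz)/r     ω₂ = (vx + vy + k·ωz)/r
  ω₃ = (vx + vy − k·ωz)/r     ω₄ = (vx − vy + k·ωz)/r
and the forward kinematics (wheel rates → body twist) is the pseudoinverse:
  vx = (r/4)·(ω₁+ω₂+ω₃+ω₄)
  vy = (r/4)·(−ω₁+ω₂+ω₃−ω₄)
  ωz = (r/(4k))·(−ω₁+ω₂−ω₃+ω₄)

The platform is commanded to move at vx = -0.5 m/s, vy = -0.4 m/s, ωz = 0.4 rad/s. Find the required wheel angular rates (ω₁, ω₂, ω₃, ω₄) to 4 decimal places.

(-2.7500, -9.7500, -12.7500, 0.2500)

k = lx + ly = 0.1 + 0.2 = 0.3000;  k·ωz = 0.3000·0.4 = 0.1200
ω₁ (FL) = (vx − vy − k·ωz)/r = -0.2200/0.08 = -2.7500
ω₂ (FR) = (vx + vy + k·ωz)/r = -0.7800/0.08 = -9.7500
ω₃ (RL) = (vx + vy − k·ωz)/r = -1.0200/0.08 = -12.7500
ω₄ (RR) = (vx − vy + k·ωz)/r = 0.0200/0.08 = 0.2500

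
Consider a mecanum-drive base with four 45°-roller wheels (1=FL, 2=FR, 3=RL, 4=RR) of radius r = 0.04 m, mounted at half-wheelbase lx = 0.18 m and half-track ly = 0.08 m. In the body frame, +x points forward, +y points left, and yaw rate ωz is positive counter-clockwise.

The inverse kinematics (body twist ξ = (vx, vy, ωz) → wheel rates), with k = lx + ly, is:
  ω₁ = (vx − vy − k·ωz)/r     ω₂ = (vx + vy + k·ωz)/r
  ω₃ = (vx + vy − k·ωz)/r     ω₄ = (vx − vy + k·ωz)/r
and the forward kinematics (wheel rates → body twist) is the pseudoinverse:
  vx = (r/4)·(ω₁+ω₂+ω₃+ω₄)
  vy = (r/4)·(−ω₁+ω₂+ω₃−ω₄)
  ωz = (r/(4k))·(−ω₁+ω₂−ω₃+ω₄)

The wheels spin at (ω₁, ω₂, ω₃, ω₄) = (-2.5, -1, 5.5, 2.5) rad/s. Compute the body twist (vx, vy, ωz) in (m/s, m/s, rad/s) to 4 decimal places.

(0.0450, 0.0450, -0.0577)

k = lx + ly = 0.18 + 0.08 = 0.2600
ω₁+ω₂+ω₃+ω₄ = 4.5000  →  vx = (0.04/4)·4.5000 = 0.0450
−ω₁+ω₂+ω₃−ω₄ = 4.5000  →  vy = (0.04/4)·4.5000 = 0.0450
−ω₁+ω₂−ω₃+ω₄ = -1.5000  →  ωz = (0.04/1.0400)·-1.5000 = -0.0577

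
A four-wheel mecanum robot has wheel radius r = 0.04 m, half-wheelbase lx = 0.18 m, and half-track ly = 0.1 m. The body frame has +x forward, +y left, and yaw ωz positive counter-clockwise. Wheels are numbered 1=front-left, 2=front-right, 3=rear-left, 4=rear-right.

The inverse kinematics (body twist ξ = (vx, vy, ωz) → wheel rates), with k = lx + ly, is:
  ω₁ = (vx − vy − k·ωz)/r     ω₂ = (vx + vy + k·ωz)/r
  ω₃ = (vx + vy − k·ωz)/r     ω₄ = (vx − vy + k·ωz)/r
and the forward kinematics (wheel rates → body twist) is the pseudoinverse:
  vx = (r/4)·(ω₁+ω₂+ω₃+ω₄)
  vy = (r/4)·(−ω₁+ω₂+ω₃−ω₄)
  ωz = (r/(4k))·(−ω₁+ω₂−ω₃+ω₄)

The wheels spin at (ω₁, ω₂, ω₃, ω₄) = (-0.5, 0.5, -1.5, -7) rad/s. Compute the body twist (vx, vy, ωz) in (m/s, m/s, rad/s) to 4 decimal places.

k = lx + ly = 0.18 + 0.1 = 0.2800
ω₁+ω₂+ω₃+ω₄ = -8.5000  →  vx = (0.04/4)·-8.5000 = -0.0850
−ω₁+ω₂+ω₃−ω₄ = 6.5000  →  vy = (0.04/4)·6.5000 = 0.0650
−ω₁+ω₂−ω₃+ω₄ = -4.5000  →  ωz = (0.04/1.1200)·-4.5000 = -0.1607

(-0.0850, 0.0650, -0.1607)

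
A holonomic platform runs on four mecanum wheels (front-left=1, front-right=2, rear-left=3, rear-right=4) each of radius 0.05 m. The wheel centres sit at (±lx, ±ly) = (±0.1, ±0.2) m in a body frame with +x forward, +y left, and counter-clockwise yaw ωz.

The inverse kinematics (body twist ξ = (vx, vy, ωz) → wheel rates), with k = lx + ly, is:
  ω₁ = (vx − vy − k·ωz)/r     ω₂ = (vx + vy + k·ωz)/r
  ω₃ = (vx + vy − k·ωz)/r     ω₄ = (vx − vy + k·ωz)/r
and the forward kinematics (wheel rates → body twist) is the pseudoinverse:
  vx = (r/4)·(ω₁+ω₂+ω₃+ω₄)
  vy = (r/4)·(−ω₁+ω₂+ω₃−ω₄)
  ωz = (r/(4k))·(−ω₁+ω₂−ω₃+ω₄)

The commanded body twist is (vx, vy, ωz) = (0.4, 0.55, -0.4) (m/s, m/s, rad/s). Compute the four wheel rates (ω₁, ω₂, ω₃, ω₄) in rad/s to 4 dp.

k = lx + ly = 0.1 + 0.2 = 0.3000;  k·ωz = 0.3000·-0.4 = -0.1200
ω₁ (FL) = (vx − vy − k·ωz)/r = -0.0300/0.05 = -0.6000
ω₂ (FR) = (vx + vy + k·ωz)/r = 0.8300/0.05 = 16.6000
ω₃ (RL) = (vx + vy − k·ωz)/r = 1.0700/0.05 = 21.4000
ω₄ (RR) = (vx − vy + k·ωz)/r = -0.2700/0.05 = -5.4000

(-0.6000, 16.6000, 21.4000, -5.4000)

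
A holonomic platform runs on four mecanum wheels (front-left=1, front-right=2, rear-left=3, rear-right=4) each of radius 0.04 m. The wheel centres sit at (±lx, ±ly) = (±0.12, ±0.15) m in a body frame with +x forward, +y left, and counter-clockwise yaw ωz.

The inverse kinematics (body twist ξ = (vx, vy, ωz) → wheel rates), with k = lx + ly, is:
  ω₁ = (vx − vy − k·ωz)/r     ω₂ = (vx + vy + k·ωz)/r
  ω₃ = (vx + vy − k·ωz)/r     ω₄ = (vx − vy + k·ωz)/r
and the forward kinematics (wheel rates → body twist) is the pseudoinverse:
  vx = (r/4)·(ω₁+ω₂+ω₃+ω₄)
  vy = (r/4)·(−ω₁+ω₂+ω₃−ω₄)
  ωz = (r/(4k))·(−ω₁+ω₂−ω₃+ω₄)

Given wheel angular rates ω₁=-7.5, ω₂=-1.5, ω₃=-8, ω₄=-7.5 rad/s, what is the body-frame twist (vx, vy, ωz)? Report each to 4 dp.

k = lx + ly = 0.12 + 0.15 = 0.2700
ω₁+ω₂+ω₃+ω₄ = -24.5000  →  vx = (0.04/4)·-24.5000 = -0.2450
−ω₁+ω₂+ω₃−ω₄ = 5.5000  →  vy = (0.04/4)·5.5000 = 0.0550
−ω₁+ω₂−ω₃+ω₄ = 6.5000  →  ωz = (0.04/1.0800)·6.5000 = 0.2407

(-0.2450, 0.0550, 0.2407)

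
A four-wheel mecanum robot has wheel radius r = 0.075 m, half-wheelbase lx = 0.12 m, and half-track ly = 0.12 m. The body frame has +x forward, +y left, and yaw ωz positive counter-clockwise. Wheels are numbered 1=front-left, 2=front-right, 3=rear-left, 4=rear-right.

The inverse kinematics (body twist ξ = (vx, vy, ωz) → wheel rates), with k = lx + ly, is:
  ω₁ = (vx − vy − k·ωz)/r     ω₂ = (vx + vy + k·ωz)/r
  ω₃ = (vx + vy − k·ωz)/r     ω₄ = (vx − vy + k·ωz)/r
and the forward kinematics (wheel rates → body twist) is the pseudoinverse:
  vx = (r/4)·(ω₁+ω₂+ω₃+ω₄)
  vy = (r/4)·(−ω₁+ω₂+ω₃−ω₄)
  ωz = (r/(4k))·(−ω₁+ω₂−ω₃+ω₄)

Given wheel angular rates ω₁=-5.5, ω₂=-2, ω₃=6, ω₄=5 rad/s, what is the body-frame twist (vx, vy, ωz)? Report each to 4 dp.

(0.0656, 0.0844, 0.1953)

k = lx + ly = 0.12 + 0.12 = 0.2400
ω₁+ω₂+ω₃+ω₄ = 3.5000  →  vx = (0.075/4)·3.5000 = 0.0656
−ω₁+ω₂+ω₃−ω₄ = 4.5000  →  vy = (0.075/4)·4.5000 = 0.0844
−ω₁+ω₂−ω₃+ω₄ = 2.5000  →  ωz = (0.075/0.9600)·2.5000 = 0.1953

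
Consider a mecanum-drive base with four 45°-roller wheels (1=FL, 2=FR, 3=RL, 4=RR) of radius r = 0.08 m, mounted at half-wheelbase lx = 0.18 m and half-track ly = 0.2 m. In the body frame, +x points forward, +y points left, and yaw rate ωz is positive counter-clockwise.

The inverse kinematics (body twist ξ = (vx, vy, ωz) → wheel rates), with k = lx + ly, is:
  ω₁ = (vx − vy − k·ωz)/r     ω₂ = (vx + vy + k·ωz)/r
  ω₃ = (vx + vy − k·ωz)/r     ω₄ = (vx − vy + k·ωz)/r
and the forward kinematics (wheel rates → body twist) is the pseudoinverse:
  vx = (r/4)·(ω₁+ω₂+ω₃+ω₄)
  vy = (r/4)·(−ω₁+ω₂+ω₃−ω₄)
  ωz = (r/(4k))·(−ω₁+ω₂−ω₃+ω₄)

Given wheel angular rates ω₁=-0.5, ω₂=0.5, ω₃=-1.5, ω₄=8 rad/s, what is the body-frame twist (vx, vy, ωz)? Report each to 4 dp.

(0.1300, -0.1700, 0.5526)

k = lx + ly = 0.18 + 0.2 = 0.3800
ω₁+ω₂+ω₃+ω₄ = 6.5000  →  vx = (0.08/4)·6.5000 = 0.1300
−ω₁+ω₂+ω₃−ω₄ = -8.5000  →  vy = (0.08/4)·-8.5000 = -0.1700
−ω₁+ω₂−ω₃+ω₄ = 10.5000  →  ωz = (0.08/1.5200)·10.5000 = 0.5526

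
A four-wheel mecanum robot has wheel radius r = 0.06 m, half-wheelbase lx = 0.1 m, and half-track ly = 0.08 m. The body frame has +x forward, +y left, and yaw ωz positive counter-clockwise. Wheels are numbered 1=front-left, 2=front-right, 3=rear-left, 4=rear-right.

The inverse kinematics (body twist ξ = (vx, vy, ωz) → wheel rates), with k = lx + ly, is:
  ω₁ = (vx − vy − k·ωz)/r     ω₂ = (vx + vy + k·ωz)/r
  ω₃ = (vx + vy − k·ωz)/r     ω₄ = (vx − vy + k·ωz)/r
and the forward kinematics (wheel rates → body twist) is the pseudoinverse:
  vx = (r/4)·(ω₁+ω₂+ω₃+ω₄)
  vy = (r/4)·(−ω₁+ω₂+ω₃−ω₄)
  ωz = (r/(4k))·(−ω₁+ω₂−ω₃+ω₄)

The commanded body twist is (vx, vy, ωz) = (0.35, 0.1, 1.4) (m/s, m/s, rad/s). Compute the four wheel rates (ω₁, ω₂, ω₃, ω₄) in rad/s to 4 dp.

k = lx + ly = 0.1 + 0.08 = 0.1800;  k·ωz = 0.1800·1.4 = 0.2520
ω₁ (FL) = (vx − vy − k·ωz)/r = -0.0020/0.06 = -0.0333
ω₂ (FR) = (vx + vy + k·ωz)/r = 0.7020/0.06 = 11.7000
ω₃ (RL) = (vx + vy − k·ωz)/r = 0.1980/0.06 = 3.3000
ω₄ (RR) = (vx − vy + k·ωz)/r = 0.5020/0.06 = 8.3667

(-0.0333, 11.7000, 3.3000, 8.3667)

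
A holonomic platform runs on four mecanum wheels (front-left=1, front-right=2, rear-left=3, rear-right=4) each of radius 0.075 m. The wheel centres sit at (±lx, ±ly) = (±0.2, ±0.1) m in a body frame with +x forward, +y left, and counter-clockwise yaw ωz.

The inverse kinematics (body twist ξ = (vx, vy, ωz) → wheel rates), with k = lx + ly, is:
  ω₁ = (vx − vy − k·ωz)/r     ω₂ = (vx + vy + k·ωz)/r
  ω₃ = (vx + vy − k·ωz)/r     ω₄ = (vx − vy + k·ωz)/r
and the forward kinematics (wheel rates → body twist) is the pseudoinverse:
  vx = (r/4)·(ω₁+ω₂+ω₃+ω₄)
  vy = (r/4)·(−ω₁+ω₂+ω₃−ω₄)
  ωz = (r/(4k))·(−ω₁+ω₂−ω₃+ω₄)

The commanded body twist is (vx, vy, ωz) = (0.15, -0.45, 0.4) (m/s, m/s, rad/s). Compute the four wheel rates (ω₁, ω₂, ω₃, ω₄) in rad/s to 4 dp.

(6.4000, -2.4000, -5.6000, 9.6000)

k = lx + ly = 0.2 + 0.1 = 0.3000;  k·ωz = 0.3000·0.4 = 0.1200
ω₁ (FL) = (vx − vy − k·ωz)/r = 0.4800/0.075 = 6.4000
ω₂ (FR) = (vx + vy + k·ωz)/r = -0.1800/0.075 = -2.4000
ω₃ (RL) = (vx + vy − k·ωz)/r = -0.4200/0.075 = -5.6000
ω₄ (RR) = (vx − vy + k·ωz)/r = 0.7200/0.075 = 9.6000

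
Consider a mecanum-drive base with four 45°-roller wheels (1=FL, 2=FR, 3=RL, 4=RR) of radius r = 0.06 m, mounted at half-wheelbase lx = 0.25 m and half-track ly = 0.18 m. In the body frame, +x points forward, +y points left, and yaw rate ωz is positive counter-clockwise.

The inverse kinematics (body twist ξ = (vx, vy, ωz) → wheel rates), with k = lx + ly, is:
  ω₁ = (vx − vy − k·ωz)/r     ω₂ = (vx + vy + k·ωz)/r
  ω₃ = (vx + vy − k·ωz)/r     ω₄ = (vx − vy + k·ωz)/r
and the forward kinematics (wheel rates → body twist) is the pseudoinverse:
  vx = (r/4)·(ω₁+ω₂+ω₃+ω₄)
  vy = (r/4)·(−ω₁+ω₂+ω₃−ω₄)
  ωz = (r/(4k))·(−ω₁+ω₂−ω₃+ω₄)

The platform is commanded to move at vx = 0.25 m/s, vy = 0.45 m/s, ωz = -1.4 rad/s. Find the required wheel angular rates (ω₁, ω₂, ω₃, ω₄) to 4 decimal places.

(6.7000, 1.6333, 21.7000, -13.3667)

k = lx + ly = 0.25 + 0.18 = 0.4300;  k·ωz = 0.4300·-1.4 = -0.6020
ω₁ (FL) = (vx − vy − k·ωz)/r = 0.4020/0.06 = 6.7000
ω₂ (FR) = (vx + vy + k·ωz)/r = 0.0980/0.06 = 1.6333
ω₃ (RL) = (vx + vy − k·ωz)/r = 1.3020/0.06 = 21.7000
ω₄ (RR) = (vx − vy + k·ωz)/r = -0.8020/0.06 = -13.3667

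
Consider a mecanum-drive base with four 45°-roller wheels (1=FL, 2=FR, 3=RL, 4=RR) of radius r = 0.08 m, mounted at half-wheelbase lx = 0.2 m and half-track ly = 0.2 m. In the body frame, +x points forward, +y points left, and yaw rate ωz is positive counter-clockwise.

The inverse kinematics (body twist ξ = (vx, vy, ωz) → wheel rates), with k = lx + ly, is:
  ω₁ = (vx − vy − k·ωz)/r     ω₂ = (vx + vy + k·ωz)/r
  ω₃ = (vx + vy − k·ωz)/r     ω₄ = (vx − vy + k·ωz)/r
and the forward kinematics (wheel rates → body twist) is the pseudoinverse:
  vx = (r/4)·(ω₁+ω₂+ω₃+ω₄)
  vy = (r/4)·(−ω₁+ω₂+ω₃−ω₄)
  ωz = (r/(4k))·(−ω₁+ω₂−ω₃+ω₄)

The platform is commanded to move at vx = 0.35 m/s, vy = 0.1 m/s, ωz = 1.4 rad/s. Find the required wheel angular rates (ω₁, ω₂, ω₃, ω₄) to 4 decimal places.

k = lx + ly = 0.2 + 0.2 = 0.4000;  k·ωz = 0.4000·1.4 = 0.5600
ω₁ (FL) = (vx − vy − k·ωz)/r = -0.3100/0.08 = -3.8750
ω₂ (FR) = (vx + vy + k·ωz)/r = 1.0100/0.08 = 12.6250
ω₃ (RL) = (vx + vy − k·ωz)/r = -0.1100/0.08 = -1.3750
ω₄ (RR) = (vx − vy + k·ωz)/r = 0.8100/0.08 = 10.1250

(-3.8750, 12.6250, -1.3750, 10.1250)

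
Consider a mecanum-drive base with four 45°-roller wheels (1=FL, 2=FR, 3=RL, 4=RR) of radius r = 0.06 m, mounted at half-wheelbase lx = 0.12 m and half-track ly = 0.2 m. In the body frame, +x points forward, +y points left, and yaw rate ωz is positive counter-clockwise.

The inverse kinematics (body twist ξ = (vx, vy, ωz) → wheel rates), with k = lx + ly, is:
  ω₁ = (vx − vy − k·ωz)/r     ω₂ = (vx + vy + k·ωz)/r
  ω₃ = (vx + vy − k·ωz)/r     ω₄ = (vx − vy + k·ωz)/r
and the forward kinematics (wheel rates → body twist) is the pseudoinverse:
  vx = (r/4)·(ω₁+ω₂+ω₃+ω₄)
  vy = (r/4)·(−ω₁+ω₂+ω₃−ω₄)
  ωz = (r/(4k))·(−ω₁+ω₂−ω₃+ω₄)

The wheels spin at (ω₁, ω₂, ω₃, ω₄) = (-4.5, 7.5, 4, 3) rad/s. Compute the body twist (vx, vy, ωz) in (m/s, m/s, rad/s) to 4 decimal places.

k = lx + ly = 0.12 + 0.2 = 0.3200
ω₁+ω₂+ω₃+ω₄ = 10.0000  →  vx = (0.06/4)·10.0000 = 0.1500
−ω₁+ω₂+ω₃−ω₄ = 13.0000  →  vy = (0.06/4)·13.0000 = 0.1950
−ω₁+ω₂−ω₃+ω₄ = 11.0000  →  ωz = (0.06/1.2800)·11.0000 = 0.5156

(0.1500, 0.1950, 0.5156)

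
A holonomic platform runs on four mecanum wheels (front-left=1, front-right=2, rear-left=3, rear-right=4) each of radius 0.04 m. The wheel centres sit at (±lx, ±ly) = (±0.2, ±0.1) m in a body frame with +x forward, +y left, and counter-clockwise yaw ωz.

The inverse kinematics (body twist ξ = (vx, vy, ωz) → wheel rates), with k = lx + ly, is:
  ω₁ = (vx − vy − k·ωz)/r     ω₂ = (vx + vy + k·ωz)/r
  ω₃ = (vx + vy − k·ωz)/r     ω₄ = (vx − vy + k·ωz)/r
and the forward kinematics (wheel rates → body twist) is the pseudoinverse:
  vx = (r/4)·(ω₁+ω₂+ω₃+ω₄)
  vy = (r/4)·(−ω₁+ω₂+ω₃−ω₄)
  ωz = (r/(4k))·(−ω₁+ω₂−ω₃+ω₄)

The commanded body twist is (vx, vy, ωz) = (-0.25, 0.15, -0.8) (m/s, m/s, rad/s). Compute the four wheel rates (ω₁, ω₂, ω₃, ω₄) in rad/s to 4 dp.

(-4.0000, -8.5000, 3.5000, -16.0000)

k = lx + ly = 0.2 + 0.1 = 0.3000;  k·ωz = 0.3000·-0.8 = -0.2400
ω₁ (FL) = (vx − vy − k·ωz)/r = -0.1600/0.04 = -4.0000
ω₂ (FR) = (vx + vy + k·ωz)/r = -0.3400/0.04 = -8.5000
ω₃ (RL) = (vx + vy − k·ωz)/r = 0.1400/0.04 = 3.5000
ω₄ (RR) = (vx − vy + k·ωz)/r = -0.6400/0.04 = -16.0000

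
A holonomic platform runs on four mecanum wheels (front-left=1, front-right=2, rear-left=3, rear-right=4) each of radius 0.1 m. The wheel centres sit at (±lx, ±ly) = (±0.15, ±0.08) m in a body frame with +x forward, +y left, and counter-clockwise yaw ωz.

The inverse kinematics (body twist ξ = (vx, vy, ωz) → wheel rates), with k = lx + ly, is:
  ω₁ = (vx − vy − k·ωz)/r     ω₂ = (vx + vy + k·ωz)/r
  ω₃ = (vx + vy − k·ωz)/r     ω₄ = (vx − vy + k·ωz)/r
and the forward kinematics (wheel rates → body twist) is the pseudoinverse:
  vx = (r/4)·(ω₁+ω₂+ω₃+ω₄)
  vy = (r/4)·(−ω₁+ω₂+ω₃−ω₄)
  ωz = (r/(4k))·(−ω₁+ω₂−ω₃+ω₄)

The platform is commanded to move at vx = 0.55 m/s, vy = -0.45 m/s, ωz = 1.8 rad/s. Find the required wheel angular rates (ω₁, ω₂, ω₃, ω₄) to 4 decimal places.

k = lx + ly = 0.15 + 0.08 = 0.2300;  k·ωz = 0.2300·1.8 = 0.4140
ω₁ (FL) = (vx − vy − k·ωz)/r = 0.5860/0.1 = 5.8600
ω₂ (FR) = (vx + vy + k·ωz)/r = 0.5140/0.1 = 5.1400
ω₃ (RL) = (vx + vy − k·ωz)/r = -0.3140/0.1 = -3.1400
ω₄ (RR) = (vx − vy + k·ωz)/r = 1.4140/0.1 = 14.1400

(5.8600, 5.1400, -3.1400, 14.1400)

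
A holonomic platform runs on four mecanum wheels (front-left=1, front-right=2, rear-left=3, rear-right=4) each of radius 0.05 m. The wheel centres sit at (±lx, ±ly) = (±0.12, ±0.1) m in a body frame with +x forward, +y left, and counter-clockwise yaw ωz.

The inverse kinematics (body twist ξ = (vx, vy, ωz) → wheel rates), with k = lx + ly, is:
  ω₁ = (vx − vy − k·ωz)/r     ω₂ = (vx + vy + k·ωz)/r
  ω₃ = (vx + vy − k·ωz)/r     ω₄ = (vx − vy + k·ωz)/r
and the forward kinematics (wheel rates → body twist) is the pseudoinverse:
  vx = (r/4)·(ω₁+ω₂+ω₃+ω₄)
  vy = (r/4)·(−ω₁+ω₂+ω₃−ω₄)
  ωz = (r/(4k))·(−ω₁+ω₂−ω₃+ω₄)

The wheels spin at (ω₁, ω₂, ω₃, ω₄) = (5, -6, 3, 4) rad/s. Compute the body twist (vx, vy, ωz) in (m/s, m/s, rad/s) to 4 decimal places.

(0.0750, -0.1500, -0.5682)

k = lx + ly = 0.12 + 0.1 = 0.2200
ω₁+ω₂+ω₃+ω₄ = 6.0000  →  vx = (0.05/4)·6.0000 = 0.0750
−ω₁+ω₂+ω₃−ω₄ = -12.0000  →  vy = (0.05/4)·-12.0000 = -0.1500
−ω₁+ω₂−ω₃+ω₄ = -10.0000  →  ωz = (0.05/0.8800)·-10.0000 = -0.5682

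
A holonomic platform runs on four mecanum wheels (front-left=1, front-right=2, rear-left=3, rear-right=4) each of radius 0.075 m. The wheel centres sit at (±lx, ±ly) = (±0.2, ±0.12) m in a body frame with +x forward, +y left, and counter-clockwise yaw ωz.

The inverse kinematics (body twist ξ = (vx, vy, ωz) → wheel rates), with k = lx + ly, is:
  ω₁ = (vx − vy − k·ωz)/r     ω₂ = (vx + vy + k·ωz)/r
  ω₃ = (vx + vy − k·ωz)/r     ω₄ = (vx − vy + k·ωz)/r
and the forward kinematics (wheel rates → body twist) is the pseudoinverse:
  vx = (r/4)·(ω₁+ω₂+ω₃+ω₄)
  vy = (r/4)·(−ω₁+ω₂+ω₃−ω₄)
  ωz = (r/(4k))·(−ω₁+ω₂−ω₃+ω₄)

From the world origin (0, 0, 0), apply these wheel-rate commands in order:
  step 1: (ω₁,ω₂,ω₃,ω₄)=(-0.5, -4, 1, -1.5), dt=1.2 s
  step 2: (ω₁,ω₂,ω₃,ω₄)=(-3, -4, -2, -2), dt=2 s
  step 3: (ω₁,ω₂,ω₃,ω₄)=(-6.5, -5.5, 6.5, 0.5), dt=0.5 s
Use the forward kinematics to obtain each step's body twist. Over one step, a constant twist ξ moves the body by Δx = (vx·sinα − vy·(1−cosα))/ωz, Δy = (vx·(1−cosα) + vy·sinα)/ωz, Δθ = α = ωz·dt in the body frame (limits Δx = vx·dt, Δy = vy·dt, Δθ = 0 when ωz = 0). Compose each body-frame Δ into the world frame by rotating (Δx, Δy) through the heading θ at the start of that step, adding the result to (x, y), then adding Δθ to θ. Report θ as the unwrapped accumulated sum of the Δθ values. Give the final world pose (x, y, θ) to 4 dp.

(-0.4974, 0.2394, -0.6855)

step 1: ξ=(vx,vy,ωz)=(-0.0938, -0.0188, -0.3516), dt=1.2 → body Δ=(-0.1139, 0.0015, -0.4219) → world pose (-0.1139, 0.0015, -0.4219)
step 2: ξ=(vx,vy,ωz)=(-0.2062, -0.0188, -0.0586), dt=2.0 → body Δ=(-0.4138, -0.0133, -0.1172) → world pose (-0.4968, 0.1589, -0.5391)
step 3: ξ=(vx,vy,ωz)=(-0.0938, 0.1313, -0.2930), dt=0.5 → body Δ=(-0.0419, 0.0688, -0.1465) → world pose (-0.4974, 0.2394, -0.6855)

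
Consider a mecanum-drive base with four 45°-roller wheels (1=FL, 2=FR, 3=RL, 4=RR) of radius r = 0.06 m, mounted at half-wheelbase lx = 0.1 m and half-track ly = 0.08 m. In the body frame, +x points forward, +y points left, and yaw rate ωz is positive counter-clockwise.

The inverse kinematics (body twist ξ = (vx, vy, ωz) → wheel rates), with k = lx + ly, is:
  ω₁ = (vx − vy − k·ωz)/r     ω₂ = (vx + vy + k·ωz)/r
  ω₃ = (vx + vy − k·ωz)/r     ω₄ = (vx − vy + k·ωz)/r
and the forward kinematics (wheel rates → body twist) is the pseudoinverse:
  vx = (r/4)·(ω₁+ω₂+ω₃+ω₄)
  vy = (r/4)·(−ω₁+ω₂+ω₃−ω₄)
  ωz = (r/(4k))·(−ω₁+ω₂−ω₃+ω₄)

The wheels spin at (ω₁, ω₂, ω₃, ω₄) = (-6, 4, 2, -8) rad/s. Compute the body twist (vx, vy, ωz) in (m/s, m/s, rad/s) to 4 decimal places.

(-0.1200, 0.3000, 0.0000)

k = lx + ly = 0.1 + 0.08 = 0.1800
ω₁+ω₂+ω₃+ω₄ = -8.0000  →  vx = (0.06/4)·-8.0000 = -0.1200
−ω₁+ω₂+ω₃−ω₄ = 20.0000  →  vy = (0.06/4)·20.0000 = 0.3000
−ω₁+ω₂−ω₃+ω₄ = 0.0000  →  ωz = (0.06/0.7200)·0.0000 = 0.0000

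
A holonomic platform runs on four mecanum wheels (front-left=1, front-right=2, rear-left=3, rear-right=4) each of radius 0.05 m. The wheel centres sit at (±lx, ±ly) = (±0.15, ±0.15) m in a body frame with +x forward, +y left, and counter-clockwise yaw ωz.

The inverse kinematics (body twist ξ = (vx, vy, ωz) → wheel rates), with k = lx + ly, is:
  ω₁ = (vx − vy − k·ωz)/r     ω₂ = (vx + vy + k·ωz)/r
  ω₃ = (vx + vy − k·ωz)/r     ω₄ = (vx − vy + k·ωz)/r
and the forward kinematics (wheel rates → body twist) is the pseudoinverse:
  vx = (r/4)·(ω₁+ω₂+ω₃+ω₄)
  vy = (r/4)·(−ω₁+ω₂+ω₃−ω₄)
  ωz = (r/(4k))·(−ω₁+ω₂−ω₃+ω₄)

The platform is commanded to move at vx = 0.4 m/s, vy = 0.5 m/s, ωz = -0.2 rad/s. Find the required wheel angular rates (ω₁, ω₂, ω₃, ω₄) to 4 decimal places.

(-0.8000, 16.8000, 19.2000, -3.2000)

k = lx + ly = 0.15 + 0.15 = 0.3000;  k·ωz = 0.3000·-0.2 = -0.0600
ω₁ (FL) = (vx − vy − k·ωz)/r = -0.0400/0.05 = -0.8000
ω₂ (FR) = (vx + vy + k·ωz)/r = 0.8400/0.05 = 16.8000
ω₃ (RL) = (vx + vy − k·ωz)/r = 0.9600/0.05 = 19.2000
ω₄ (RR) = (vx − vy + k·ωz)/r = -0.1600/0.05 = -3.2000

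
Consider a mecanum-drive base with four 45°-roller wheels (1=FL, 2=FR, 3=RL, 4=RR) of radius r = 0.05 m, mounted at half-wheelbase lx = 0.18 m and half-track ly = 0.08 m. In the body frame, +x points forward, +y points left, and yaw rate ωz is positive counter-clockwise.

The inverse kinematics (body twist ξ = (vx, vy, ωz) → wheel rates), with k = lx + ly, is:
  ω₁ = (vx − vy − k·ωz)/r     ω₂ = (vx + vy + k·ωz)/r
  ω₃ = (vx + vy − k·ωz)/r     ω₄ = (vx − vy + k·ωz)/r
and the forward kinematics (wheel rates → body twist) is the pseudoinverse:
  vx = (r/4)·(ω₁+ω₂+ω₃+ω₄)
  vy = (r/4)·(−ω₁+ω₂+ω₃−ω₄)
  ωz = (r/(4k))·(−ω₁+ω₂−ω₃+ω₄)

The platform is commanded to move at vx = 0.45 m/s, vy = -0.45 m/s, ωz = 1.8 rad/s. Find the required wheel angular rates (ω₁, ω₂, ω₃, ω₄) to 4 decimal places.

(8.6400, 9.3600, -9.3600, 27.3600)

k = lx + ly = 0.18 + 0.08 = 0.2600;  k·ωz = 0.2600·1.8 = 0.4680
ω₁ (FL) = (vx − vy − k·ωz)/r = 0.4320/0.05 = 8.6400
ω₂ (FR) = (vx + vy + k·ωz)/r = 0.4680/0.05 = 9.3600
ω₃ (RL) = (vx + vy − k·ωz)/r = -0.4680/0.05 = -9.3600
ω₄ (RR) = (vx − vy + k·ωz)/r = 1.3680/0.05 = 27.3600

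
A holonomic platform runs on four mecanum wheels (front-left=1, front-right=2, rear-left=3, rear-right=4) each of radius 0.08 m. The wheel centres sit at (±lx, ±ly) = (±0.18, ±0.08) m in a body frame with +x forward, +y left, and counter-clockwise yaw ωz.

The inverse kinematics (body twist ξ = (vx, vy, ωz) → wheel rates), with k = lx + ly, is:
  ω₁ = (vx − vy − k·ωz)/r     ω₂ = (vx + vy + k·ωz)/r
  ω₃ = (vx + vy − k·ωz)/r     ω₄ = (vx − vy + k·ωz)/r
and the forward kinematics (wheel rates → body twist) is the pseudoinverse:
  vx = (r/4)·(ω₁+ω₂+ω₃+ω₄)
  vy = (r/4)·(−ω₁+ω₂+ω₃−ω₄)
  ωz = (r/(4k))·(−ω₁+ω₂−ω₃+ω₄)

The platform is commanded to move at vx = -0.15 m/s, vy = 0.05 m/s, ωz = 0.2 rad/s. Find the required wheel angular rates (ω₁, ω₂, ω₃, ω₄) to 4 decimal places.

(-3.1500, -0.6000, -1.9000, -1.8500)

k = lx + ly = 0.18 + 0.08 = 0.2600;  k·ωz = 0.2600·0.2 = 0.0520
ω₁ (FL) = (vx − vy − k·ωz)/r = -0.2520/0.08 = -3.1500
ω₂ (FR) = (vx + vy + k·ωz)/r = -0.0480/0.08 = -0.6000
ω₃ (RL) = (vx + vy − k·ωz)/r = -0.1520/0.08 = -1.9000
ω₄ (RR) = (vx − vy + k·ωz)/r = -0.1480/0.08 = -1.8500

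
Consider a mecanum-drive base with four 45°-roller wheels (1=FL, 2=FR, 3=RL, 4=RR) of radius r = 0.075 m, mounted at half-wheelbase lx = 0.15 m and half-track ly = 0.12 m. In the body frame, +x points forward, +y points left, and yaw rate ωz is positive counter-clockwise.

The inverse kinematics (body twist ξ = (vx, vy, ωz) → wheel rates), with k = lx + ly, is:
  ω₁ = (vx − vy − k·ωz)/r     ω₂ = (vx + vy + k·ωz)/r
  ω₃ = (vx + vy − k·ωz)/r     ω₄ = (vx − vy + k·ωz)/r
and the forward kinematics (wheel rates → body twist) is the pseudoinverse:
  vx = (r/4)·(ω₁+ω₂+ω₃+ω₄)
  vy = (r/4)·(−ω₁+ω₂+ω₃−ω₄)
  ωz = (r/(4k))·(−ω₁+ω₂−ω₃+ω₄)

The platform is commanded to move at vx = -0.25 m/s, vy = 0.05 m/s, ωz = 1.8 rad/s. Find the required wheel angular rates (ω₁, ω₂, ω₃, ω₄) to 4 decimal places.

k = lx + ly = 0.15 + 0.12 = 0.2700;  k·ωz = 0.2700·1.8 = 0.4860
ω₁ (FL) = (vx − vy − k·ωz)/r = -0.7860/0.075 = -10.4800
ω₂ (FR) = (vx + vy + k·ωz)/r = 0.2860/0.075 = 3.8133
ω₃ (RL) = (vx + vy − k·ωz)/r = -0.6860/0.075 = -9.1467
ω₄ (RR) = (vx − vy + k·ωz)/r = 0.1860/0.075 = 2.4800

(-10.4800, 3.8133, -9.1467, 2.4800)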